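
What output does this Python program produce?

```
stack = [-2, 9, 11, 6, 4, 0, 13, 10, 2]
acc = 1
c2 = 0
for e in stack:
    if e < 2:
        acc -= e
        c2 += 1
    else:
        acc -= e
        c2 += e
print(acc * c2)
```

e=-2: <2, acc = 1-(-2) = 3; c2=1
e=9: not <2, acc = 3-9 = -6; c2=10
e=11: not <2, acc = (-6)-11 = -17; c2=21
e=6: not <2, acc = (-17)-6 = -23; c2=27
e=4: not <2, acc = (-23)-4 = -27; c2=31
e=0: <2, acc = (-27)-0 = -27; c2=32
e=13: not <2, acc = (-27)-13 = -40; c2=45
e=10: not <2, acc = (-40)-10 = -50; c2=55
e=2: not <2, acc = (-50)-2 = -52; c2=57
acc*c2 = (-52)*57 = -2964

-2964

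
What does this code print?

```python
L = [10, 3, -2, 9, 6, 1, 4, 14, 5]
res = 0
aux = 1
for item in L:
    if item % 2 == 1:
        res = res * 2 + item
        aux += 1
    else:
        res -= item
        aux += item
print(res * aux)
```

item=10: not odd, res = 0-10 = -10; aux=11
item=3: odd, res = (-10)*2+3 = -17; aux=12
item=-2: not odd, res = (-17)-(-2) = -15; aux=10
item=9: odd, res = (-15)*2+9 = -21; aux=11
item=6: not odd, res = (-21)-6 = -27; aux=17
item=1: odd, res = (-27)*2+1 = -53; aux=18
item=4: not odd, res = (-53)-4 = -57; aux=22
item=14: not odd, res = (-57)-14 = -71; aux=36
item=5: odd, res = (-71)*2+5 = -137; aux=37
res*aux = (-137)*37 = -5069

-5069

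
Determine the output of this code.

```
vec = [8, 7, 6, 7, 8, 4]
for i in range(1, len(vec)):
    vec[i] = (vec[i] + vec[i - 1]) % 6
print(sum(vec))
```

i=1: vec[1] = (7+8)%6 = 3 → [8, 3, 6, 7, 8, 4]
i=2: vec[2] = (6+3)%6 = 3 → [8, 3, 3, 7, 8, 4]
i=3: vec[3] = (7+3)%6 = 4 → [8, 3, 3, 4, 8, 4]
i=4: vec[4] = (8+4)%6 = 0 → [8, 3, 3, 4, 0, 4]
i=5: vec[5] = (4+0)%6 = 4 → [8, 3, 3, 4, 0, 4]
sum = 22

22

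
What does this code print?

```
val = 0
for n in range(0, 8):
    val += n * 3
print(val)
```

n=0: val = 0+0*3 = 0
n=1: val = 0+1*3 = 3
n=2: val = 3+2*3 = 9
n=3: val = 9+3*3 = 18
n=4: val = 18+4*3 = 30
n=5: val = 30+5*3 = 45
n=6: val = 45+6*3 = 63
n=7: val = 63+7*3 = 84

84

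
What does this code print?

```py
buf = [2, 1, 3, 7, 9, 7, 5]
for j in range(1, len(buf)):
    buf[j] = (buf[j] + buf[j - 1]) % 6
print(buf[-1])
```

4

j=1: buf[1] = (1+2)%6 = 3 → [2, 3, 3, 7, 9, 7, 5]
j=2: buf[2] = (3+3)%6 = 0 → [2, 3, 0, 7, 9, 7, 5]
j=3: buf[3] = (7+0)%6 = 1 → [2, 3, 0, 1, 9, 7, 5]
j=4: buf[4] = (9+1)%6 = 4 → [2, 3, 0, 1, 4, 7, 5]
j=5: buf[5] = (7+4)%6 = 5 → [2, 3, 0, 1, 4, 5, 5]
j=6: buf[6] = (5+5)%6 = 4 → [2, 3, 0, 1, 4, 5, 4]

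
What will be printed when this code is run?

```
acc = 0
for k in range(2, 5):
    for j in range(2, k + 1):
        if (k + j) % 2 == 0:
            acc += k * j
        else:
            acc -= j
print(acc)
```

32

k=2,j=2: even sum, acc = 0+4 = 4
k=3,j=2: odd sum, acc = 4-2 = 2
k=3,j=3: even sum, acc = 2+9 = 11
k=4,j=2: even sum, acc = 11+8 = 19
k=4,j=3: odd sum, acc = 19-3 = 16
k=4,j=4: even sum, acc = 16+16 = 32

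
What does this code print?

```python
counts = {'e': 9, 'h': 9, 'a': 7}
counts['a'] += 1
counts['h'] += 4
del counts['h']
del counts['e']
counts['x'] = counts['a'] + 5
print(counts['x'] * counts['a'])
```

counts['a'] = 7+1 = 8 → {'e': 9, 'h': 9, 'a': 8}
counts['h'] = 9+4 = 13 → {'e': 9, 'h': 13, 'a': 8}
del 'h' → {'e': 9, 'a': 8}
del 'e' → {'a': 8}
counts['x'] = counts['a']+5 = 13 → {'a': 8, 'x': 13}
counts['x']*counts['a'] = 13*8 = 104

104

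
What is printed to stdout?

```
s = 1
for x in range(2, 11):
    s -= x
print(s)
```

x=2: s = 1-2 = -1
x=3: s = (-1)-3 = -4
x=4: s = (-4)-4 = -8
x=5: s = (-8)-5 = -13
x=6: s = (-13)-6 = -19
x=7: s = (-19)-7 = -26
x=8: s = (-26)-8 = -34
x=9: s = (-34)-9 = -43
x=10: s = (-43)-10 = -53

-53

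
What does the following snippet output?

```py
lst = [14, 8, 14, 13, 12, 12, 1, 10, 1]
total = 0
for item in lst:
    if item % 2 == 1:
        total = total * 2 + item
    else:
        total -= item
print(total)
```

-349

item=14: not odd, total = 0-14 = -14
item=8: not odd, total = (-14)-8 = -22
item=14: not odd, total = (-22)-14 = -36
item=13: odd, total = (-36)*2+13 = -59
item=12: not odd, total = (-59)-12 = -71
item=12: not odd, total = (-71)-12 = -83
item=1: odd, total = (-83)*2+1 = -165
item=10: not odd, total = (-165)-10 = -175
item=1: odd, total = (-175)*2+1 = -349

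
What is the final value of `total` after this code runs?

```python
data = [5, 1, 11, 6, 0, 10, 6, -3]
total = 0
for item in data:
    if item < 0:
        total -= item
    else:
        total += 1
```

item=5: not <0, total = 0+1 = 1
item=1: not <0, total = 1+1 = 2
item=11: not <0, total = 2+1 = 3
item=6: not <0, total = 3+1 = 4
item=0: not <0, total = 4+1 = 5
item=10: not <0, total = 5+1 = 6
item=6: not <0, total = 6+1 = 7
item=-3: <0, total = 7-(-3) = 10

10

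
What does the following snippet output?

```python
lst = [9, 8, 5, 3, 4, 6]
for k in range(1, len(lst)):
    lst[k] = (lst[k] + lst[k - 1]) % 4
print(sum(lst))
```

k=1: lst[1] = (8+9)%4 = 1 → [9, 1, 5, 3, 4, 6]
k=2: lst[2] = (5+1)%4 = 2 → [9, 1, 2, 3, 4, 6]
k=3: lst[3] = (3+2)%4 = 1 → [9, 1, 2, 1, 4, 6]
k=4: lst[4] = (4+1)%4 = 1 → [9, 1, 2, 1, 1, 6]
k=5: lst[5] = (6+1)%4 = 3 → [9, 1, 2, 1, 1, 3]
sum = 17

17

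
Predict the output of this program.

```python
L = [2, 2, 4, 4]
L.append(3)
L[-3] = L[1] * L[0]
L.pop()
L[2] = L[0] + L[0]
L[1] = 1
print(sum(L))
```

append 3 → [2, 2, 4, 4, 3]
L[-3] = L[1]*L[0] = 2*2 = 4 → [2, 2, 4, 4, 3]
pop() removes 3 → [2, 2, 4, 4]
L[2] = L[0]+L[0] = 2+2 = 4 → [2, 2, 4, 4]
L[1] = 1 → [2, 1, 4, 4]
sum = 11

11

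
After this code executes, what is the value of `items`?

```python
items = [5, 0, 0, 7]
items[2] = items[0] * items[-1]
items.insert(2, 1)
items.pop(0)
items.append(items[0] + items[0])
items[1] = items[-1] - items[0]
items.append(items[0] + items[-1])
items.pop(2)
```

[0, 0, 7, 0, 0]

items[2] = items[0]*items[-1] = 5*7 = 35 → [5, 0, 35, 7]
insert 1 at 2 → [5, 0, 1, 35, 7]
pop(0) removes 5 → [0, 1, 35, 7]
append items[0]+items[0] = 0+0 = 0 → [0, 1, 35, 7, 0]
items[1] = items[-1]-items[0] = 0-0 = 0 → [0, 0, 35, 7, 0]
append items[0]+items[-1] = 0+0 = 0 → [0, 0, 35, 7, 0, 0]
pop(2) removes 35 → [0, 0, 7, 0, 0]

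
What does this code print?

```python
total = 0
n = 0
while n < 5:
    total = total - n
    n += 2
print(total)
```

n=0: total = 0-0 = 0
n=2: total = 0-2 = -2
n=4: total = (-2)-4 = -6

-6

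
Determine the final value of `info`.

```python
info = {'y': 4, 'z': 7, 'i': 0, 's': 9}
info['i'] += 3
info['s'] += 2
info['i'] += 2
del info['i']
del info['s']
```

{'y': 4, 'z': 7}

info['i'] = 0+3 = 3 → {'y': 4, 'z': 7, 'i': 3, 's': 9}
info['s'] = 9+2 = 11 → {'y': 4, 'z': 7, 'i': 3, 's': 11}
info['i'] = 3+2 = 5 → {'y': 4, 'z': 7, 'i': 5, 's': 11}
del 'i' → {'y': 4, 'z': 7, 's': 11}
del 's' → {'y': 4, 'z': 7}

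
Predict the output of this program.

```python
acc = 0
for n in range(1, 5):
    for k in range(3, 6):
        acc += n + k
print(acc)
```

78

n=1,k=3: acc = 0+4 = 4
n=1,k=4: acc = 4+5 = 9
n=1,k=5: acc = 9+6 = 15
n=2,k=3: acc = 15+5 = 20
n=2,k=4: acc = 20+6 = 26
n=2,k=5: acc = 26+7 = 33
n=3,k=3: acc = 33+6 = 39
n=3,k=4: acc = 39+7 = 46
n=3,k=5: acc = 46+8 = 54
n=4,k=3: acc = 54+7 = 61
n=4,k=4: acc = 61+8 = 69
n=4,k=5: acc = 69+9 = 78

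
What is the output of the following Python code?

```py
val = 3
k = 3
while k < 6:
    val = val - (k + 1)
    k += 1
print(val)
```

-12

k=3: val = 3-4 = -1
k=4: val = (-1)-5 = -6
k=5: val = (-6)-6 = -12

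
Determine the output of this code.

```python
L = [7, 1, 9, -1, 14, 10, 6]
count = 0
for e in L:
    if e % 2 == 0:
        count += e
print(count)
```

30

e=7: not even
e=1: not even
e=9: not even
e=-1: not even
e=14: even, count = 0+14 = 14
e=10: even, count = 14+10 = 24
e=6: even, count = 24+6 = 30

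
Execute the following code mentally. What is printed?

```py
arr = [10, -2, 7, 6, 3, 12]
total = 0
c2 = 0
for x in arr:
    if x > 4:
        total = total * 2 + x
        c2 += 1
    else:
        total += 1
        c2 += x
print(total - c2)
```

x=10: >4, total = 0*2+10 = 10; c2=1
x=-2: not >4, total = 10+1 = 11; c2=-1
x=7: >4, total = 11*2+7 = 29; c2=0
x=6: >4, total = 29*2+6 = 64; c2=1
x=3: not >4, total = 64+1 = 65; c2=4
x=12: >4, total = 65*2+12 = 142; c2=5
total-c2 = 142-5 = 137

137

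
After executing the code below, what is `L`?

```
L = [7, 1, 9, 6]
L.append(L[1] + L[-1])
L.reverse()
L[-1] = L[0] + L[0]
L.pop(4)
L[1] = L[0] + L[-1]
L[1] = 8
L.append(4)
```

append L[1]+L[-1] = 1+6 = 7 → [7, 1, 9, 6, 7]
reverse → [7, 6, 9, 1, 7]
L[-1] = L[0]+L[0] = 7+7 = 14 → [7, 6, 9, 1, 14]
pop(4) removes 14 → [7, 6, 9, 1]
L[1] = L[0]+L[-1] = 7+1 = 8 → [7, 8, 9, 1]
L[1] = 8 → [7, 8, 9, 1]
append 4 → [7, 8, 9, 1, 4]

[7, 8, 9, 1, 4]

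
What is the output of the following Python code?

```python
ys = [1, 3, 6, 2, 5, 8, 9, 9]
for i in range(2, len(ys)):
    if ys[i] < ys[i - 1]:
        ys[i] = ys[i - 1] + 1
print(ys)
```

[1, 3, 6, 7, 8, 8, 9, 9]

i=2: 6>=3, unchanged → [1, 3, 6, 2, 5, 8, 9, 9]
i=3: 2<6, ys[3] = 6+1 = 7 → [1, 3, 6, 7, 5, 8, 9, 9]
i=4: 5<7, ys[4] = 7+1 = 8 → [1, 3, 6, 7, 8, 8, 9, 9]
i=5: 8>=8, unchanged → [1, 3, 6, 7, 8, 8, 9, 9]
i=6: 9>=8, unchanged → [1, 3, 6, 7, 8, 8, 9, 9]
i=7: 9>=9, unchanged → [1, 3, 6, 7, 8, 8, 9, 9]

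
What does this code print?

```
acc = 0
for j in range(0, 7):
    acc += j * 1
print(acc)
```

21

j=0: acc = 0+0*1 = 0
j=1: acc = 0+1*1 = 1
j=2: acc = 1+2*1 = 3
j=3: acc = 3+3*1 = 6
j=4: acc = 6+4*1 = 10
j=5: acc = 10+5*1 = 15
j=6: acc = 15+6*1 = 21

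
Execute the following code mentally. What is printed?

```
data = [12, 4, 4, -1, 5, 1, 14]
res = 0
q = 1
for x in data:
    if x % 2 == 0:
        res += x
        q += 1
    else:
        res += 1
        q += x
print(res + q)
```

x=12: even, res = 0+12 = 12; q=2
x=4: even, res = 12+4 = 16; q=3
x=4: even, res = 16+4 = 20; q=4
x=-1: not even, res = 20+1 = 21; q=3
x=5: not even, res = 21+1 = 22; q=8
x=1: not even, res = 22+1 = 23; q=9
x=14: even, res = 23+14 = 37; q=10
res+q = 37+10 = 47

47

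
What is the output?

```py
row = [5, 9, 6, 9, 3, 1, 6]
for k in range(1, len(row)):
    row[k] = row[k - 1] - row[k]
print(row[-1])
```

k=1: row[1] = 5-9 = -4 → [5, -4, 6, 9, 3, 1, 6]
k=2: row[2] = (-4)-6 = -10 → [5, -4, -10, 9, 3, 1, 6]
k=3: row[3] = (-10)-9 = -19 → [5, -4, -10, -19, 3, 1, 6]
k=4: row[4] = (-19)-3 = -22 → [5, -4, -10, -19, -22, 1, 6]
k=5: row[5] = (-22)-1 = -23 → [5, -4, -10, -19, -22, -23, 6]
k=6: row[6] = (-23)-6 = -29 → [5, -4, -10, -19, -22, -23, -29]

-29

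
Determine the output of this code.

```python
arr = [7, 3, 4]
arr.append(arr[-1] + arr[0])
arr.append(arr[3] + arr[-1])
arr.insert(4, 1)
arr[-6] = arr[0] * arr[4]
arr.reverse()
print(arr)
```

[22, 1, 11, 4, 3, 7]

append arr[-1]+arr[0] = 4+7 = 11 → [7, 3, 4, 11]
append arr[3]+arr[-1] = 11+11 = 22 → [7, 3, 4, 11, 22]
insert 1 at 4 → [7, 3, 4, 11, 1, 22]
arr[-6] = arr[0]*arr[4] = 7*1 = 7 → [7, 3, 4, 11, 1, 22]
reverse → [22, 1, 11, 4, 3, 7]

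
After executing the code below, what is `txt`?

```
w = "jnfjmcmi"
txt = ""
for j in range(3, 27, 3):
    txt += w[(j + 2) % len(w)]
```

'cjjmnmif'

j=3: add w[5]='c' → 'c'
j=6: add w[0]='j' → 'cj'
j=9: add w[3]='j' → 'cjj'
j=12: add w[6]='m' → 'cjjm'
j=15: add w[1]='n' → 'cjjmn'
j=18: add w[4]='m' → 'cjjmnm'
j=21: add w[7]='i' → 'cjjmnmi'
j=24: add w[2]='f' → 'cjjmnmif'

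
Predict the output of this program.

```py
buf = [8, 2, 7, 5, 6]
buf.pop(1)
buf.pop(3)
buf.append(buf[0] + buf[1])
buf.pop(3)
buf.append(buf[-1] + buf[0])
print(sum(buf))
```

33

pop(1) removes 2 → [8, 7, 5, 6]
pop(3) removes 6 → [8, 7, 5]
append buf[0]+buf[1] = 8+7 = 15 → [8, 7, 5, 15]
pop(3) removes 15 → [8, 7, 5]
append buf[-1]+buf[0] = 5+8 = 13 → [8, 7, 5, 13]
sum = 33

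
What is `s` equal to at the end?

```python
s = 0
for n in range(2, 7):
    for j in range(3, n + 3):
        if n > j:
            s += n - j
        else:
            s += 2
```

n=2,j=3: not 2>3, s = 0+2 = 2
n=2,j=4: not 2>4, s = 2+2 = 4
n=3,j=3: not 3>3, s = 4+2 = 6
n=3,j=4: not 3>4, s = 6+2 = 8
n=3,j=5: not 3>5, s = 8+2 = 10
n=4,j=3: 4>3, s = 10+1 = 11
n=4,j=4: not 4>4, s = 11+2 = 13
n=4,j=5: not 4>5, s = 13+2 = 15
n=4,j=6: not 4>6, s = 15+2 = 17
n=5,j=3: 5>3, s = 17+2 = 19
n=5,j=4: 5>4, s = 19+1 = 20
n=5,j=5: not 5>5, s = 20+2 = 22
n=5,j=6: not 5>6, s = 22+2 = 24
n=5,j=7: not 5>7, s = 24+2 = 26
n=6,j=3: 6>3, s = 26+3 = 29
n=6,j=4: 6>4, s = 29+2 = 31
n=6,j=5: 6>5, s = 31+1 = 32
n=6,j=6: not 6>6, s = 32+2 = 34
n=6,j=7: not 6>7, s = 34+2 = 36
n=6,j=8: not 6>8, s = 36+2 = 38

38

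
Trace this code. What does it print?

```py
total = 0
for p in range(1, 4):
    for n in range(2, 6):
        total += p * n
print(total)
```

84

p=1,n=2: total = 0+2 = 2
p=1,n=3: total = 2+3 = 5
p=1,n=4: total = 5+4 = 9
p=1,n=5: total = 9+5 = 14
p=2,n=2: total = 14+4 = 18
p=2,n=3: total = 18+6 = 24
p=2,n=4: total = 24+8 = 32
p=2,n=5: total = 32+10 = 42
p=3,n=2: total = 42+6 = 48
p=3,n=3: total = 48+9 = 57
p=3,n=4: total = 57+12 = 69
p=3,n=5: total = 69+15 = 84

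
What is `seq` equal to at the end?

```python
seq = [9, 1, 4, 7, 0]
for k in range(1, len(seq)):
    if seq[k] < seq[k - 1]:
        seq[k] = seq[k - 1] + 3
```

k=1: 1<9, seq[1] = 9+3 = 12 → [9, 12, 4, 7, 0]
k=2: 4<12, seq[2] = 12+3 = 15 → [9, 12, 15, 7, 0]
k=3: 7<15, seq[3] = 15+3 = 18 → [9, 12, 15, 18, 0]
k=4: 0<18, seq[4] = 18+3 = 21 → [9, 12, 15, 18, 21]

[9, 12, 15, 18, 21]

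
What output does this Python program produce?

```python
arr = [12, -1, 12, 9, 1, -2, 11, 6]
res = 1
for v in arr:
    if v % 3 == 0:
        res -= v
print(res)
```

v=12: %3==0, res = 1-12 = -11
v=-1: not %3==0
v=12: %3==0, res = (-11)-12 = -23
v=9: %3==0, res = (-23)-9 = -32
v=1: not %3==0
v=-2: not %3==0
v=11: not %3==0
v=6: %3==0, res = (-32)-6 = -38

-38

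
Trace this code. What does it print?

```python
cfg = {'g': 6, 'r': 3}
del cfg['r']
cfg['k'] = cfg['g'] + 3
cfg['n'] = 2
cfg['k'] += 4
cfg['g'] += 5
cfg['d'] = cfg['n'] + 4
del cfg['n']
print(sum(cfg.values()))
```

del 'r' → {'g': 6}
cfg['k'] = cfg['g']+3 = 9 → {'g': 6, 'k': 9}
cfg['n'] = 2 → {'g': 6, 'k': 9, 'n': 2}
cfg['k'] = 9+4 = 13 → {'g': 6, 'k': 13, 'n': 2}
cfg['g'] = 6+5 = 11 → {'g': 11, 'k': 13, 'n': 2}
cfg['d'] = cfg['n']+4 = 6 → {'g': 11, 'k': 13, 'n': 2, 'd': 6}
del 'n' → {'g': 11, 'k': 13, 'd': 6}
sum of values = 30

30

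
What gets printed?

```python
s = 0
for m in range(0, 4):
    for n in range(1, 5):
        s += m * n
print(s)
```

60

m=0,n=1: s = 0+0 = 0
m=0,n=2: s = 0+0 = 0
m=0,n=3: s = 0+0 = 0
m=0,n=4: s = 0+0 = 0
m=1,n=1: s = 0+1 = 1
m=1,n=2: s = 1+2 = 3
m=1,n=3: s = 3+3 = 6
m=1,n=4: s = 6+4 = 10
m=2,n=1: s = 10+2 = 12
m=2,n=2: s = 12+4 = 16
m=2,n=3: s = 16+6 = 22
m=2,n=4: s = 22+8 = 30
m=3,n=1: s = 30+3 = 33
m=3,n=2: s = 33+6 = 39
m=3,n=3: s = 39+9 = 48
m=3,n=4: s = 48+12 = 60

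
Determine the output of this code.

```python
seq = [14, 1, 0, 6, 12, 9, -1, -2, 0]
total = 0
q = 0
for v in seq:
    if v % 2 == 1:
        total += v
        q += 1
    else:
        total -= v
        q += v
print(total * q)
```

-693

v=14: not odd, total = 0-14 = -14; q=14
v=1: odd, total = (-14)+1 = -13; q=15
v=0: not odd, total = (-13)-0 = -13; q=15
v=6: not odd, total = (-13)-6 = -19; q=21
v=12: not odd, total = (-19)-12 = -31; q=33
v=9: odd, total = (-31)+9 = -22; q=34
v=-1: odd, total = (-22)+(-1) = -23; q=35
v=-2: not odd, total = (-23)-(-2) = -21; q=33
v=0: not odd, total = (-21)-0 = -21; q=33
total*q = (-21)*33 = -693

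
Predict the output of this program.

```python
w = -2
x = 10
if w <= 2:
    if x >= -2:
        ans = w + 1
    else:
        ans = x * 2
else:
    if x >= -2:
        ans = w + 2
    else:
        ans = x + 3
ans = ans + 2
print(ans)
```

1

w=-2, x=10
w <= 2 is True; x >= -2 is True
→ ans = w + 1 = -1
ans = (-1)+2 = 1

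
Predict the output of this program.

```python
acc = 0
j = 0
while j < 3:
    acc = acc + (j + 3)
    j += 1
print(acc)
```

12

j=0: acc = 0+3 = 3
j=1: acc = 3+4 = 7
j=2: acc = 7+5 = 12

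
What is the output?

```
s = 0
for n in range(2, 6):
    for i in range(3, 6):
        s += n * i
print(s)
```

168

n=2,i=3: s = 0+6 = 6
n=2,i=4: s = 6+8 = 14
n=2,i=5: s = 14+10 = 24
n=3,i=3: s = 24+9 = 33
n=3,i=4: s = 33+12 = 45
n=3,i=5: s = 45+15 = 60
n=4,i=3: s = 60+12 = 72
n=4,i=4: s = 72+16 = 88
n=4,i=5: s = 88+20 = 108
n=5,i=3: s = 108+15 = 123
n=5,i=4: s = 123+20 = 143
n=5,i=5: s = 143+25 = 168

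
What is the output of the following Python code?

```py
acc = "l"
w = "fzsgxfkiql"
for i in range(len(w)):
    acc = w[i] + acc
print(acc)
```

i=0: prepend 'f' → 'fl'
i=1: prepend 'z' → 'zfl'
i=2: prepend 's' → 'szfl'
i=3: prepend 'g' → 'gszfl'
i=4: prepend 'x' → 'xgszfl'
i=5: prepend 'f' → 'fxgszfl'
i=6: prepend 'k' → 'kfxgszfl'
i=7: prepend 'i' → 'ikfxgszfl'
i=8: prepend 'q' → 'qikfxgszfl'
i=9: prepend 'l' → 'lqikfxgszfl'

lqikfxgszfl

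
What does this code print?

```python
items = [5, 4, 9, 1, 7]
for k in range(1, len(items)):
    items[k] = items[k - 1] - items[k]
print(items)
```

[5, 1, -8, -9, -16]

k=1: items[1] = 5-4 = 1 → [5, 1, 9, 1, 7]
k=2: items[2] = 1-9 = -8 → [5, 1, -8, 1, 7]
k=3: items[3] = (-8)-1 = -9 → [5, 1, -8, -9, 7]
k=4: items[4] = (-9)-7 = -16 → [5, 1, -8, -9, -16]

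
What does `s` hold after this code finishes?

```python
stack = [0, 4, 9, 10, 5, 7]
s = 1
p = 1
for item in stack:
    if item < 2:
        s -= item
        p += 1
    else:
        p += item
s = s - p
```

item=0: <2, s = 1-0 = 1; p=2
item=4: not <2; p=6
item=9: not <2; p=15
item=10: not <2; p=25
item=5: not <2; p=30
item=7: not <2; p=37
s-p = 1-37 = -36

-36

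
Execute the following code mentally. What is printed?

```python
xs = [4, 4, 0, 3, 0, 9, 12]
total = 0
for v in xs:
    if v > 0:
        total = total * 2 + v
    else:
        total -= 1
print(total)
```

v=4: >0, total = 0*2+4 = 4
v=4: >0, total = 4*2+4 = 12
v=0: not >0, total = 12-1 = 11
v=3: >0, total = 11*2+3 = 25
v=0: not >0, total = 25-1 = 24
v=9: >0, total = 24*2+9 = 57
v=12: >0, total = 57*2+12 = 126

126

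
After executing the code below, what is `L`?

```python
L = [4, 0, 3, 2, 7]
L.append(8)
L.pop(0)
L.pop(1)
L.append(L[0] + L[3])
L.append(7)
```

[0, 2, 7, 8, 8, 7]

append 8 → [4, 0, 3, 2, 7, 8]
pop(0) removes 4 → [0, 3, 2, 7, 8]
pop(1) removes 3 → [0, 2, 7, 8]
append L[0]+L[3] = 0+8 = 8 → [0, 2, 7, 8, 8]
append 7 → [0, 2, 7, 8, 8, 7]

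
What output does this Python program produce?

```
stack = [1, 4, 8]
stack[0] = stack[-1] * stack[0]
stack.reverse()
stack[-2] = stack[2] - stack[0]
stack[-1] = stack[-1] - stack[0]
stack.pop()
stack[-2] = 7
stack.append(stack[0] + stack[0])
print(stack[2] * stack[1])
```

stack[0] = stack[-1]*stack[0] = 8*1 = 8 → [8, 4, 8]
reverse → [8, 4, 8]
stack[-2] = stack[2]-stack[0] = 8-8 = 0 → [8, 0, 8]
stack[-1] = stack[-1]-stack[0] = 8-8 = 0 → [8, 0, 0]
pop() removes 0 → [8, 0]
stack[-2] = 7 → [7, 0]
append stack[0]+stack[0] = 7+7 = 14 → [7, 0, 14]
stack[2]*stack[1] = 14*0 = 0

0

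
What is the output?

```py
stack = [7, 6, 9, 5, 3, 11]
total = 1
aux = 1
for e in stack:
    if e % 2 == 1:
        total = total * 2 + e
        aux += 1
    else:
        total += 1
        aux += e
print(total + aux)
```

e=7: odd, total = 1*2+7 = 9; aux=2
e=6: not odd, total = 9+1 = 10; aux=8
e=9: odd, total = 10*2+9 = 29; aux=9
e=5: odd, total = 29*2+5 = 63; aux=10
e=3: odd, total = 63*2+3 = 129; aux=11
e=11: odd, total = 129*2+11 = 269; aux=12
total+aux = 269+12 = 281

281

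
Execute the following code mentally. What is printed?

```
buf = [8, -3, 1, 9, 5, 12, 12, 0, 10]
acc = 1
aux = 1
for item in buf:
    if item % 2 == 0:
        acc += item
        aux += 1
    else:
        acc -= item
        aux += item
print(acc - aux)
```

item=8: even, acc = 1+8 = 9; aux=2
item=-3: not even, acc = 9-(-3) = 12; aux=-1
item=1: not even, acc = 12-1 = 11; aux=0
item=9: not even, acc = 11-9 = 2; aux=9
item=5: not even, acc = 2-5 = -3; aux=14
item=12: even, acc = (-3)+12 = 9; aux=15
item=12: even, acc = 9+12 = 21; aux=16
item=0: even, acc = 21+0 = 21; aux=17
item=10: even, acc = 21+10 = 31; aux=18
acc-aux = 31-18 = 13

13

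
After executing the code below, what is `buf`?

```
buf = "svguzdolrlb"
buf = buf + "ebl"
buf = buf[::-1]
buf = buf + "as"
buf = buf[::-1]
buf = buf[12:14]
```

+ 'ebl' → 'svguzdolrlbebl'
reverse → 'lbeblrlodzugvs'
+ 'as' → 'lbeblrlodzugvsas'
reverse → 'sasvguzdolrlbebl'
slice [12:14] → 'be'

'be'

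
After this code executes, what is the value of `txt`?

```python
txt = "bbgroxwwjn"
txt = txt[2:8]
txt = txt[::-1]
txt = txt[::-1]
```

slice [2:8] → 'groxww'
reverse → 'wwxorg'
reverse → 'groxww'

'groxww'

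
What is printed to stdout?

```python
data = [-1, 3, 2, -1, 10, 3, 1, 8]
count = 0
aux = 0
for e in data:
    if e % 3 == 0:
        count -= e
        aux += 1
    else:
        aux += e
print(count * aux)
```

e=-1: not %3==0; aux=-1
e=3: %3==0, count = 0-3 = -3; aux=0
e=2: not %3==0; aux=2
e=-1: not %3==0; aux=1
e=10: not %3==0; aux=11
e=3: %3==0, count = (-3)-3 = -6; aux=12
e=1: not %3==0; aux=13
e=8: not %3==0; aux=21
count*aux = (-6)*21 = -126

-126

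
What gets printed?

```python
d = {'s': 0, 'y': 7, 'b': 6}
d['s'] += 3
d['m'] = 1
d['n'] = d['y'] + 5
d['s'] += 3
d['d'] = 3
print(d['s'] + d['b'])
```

d['s'] = 0+3 = 3 → {'s': 3, 'y': 7, 'b': 6}
d['m'] = 1 → {'s': 3, 'y': 7, 'b': 6, 'm': 1}
d['n'] = d['y']+5 = 12 → {'s': 3, 'y': 7, 'b': 6, 'm': 1, 'n': 12}
d['s'] = 3+3 = 6 → {'s': 6, 'y': 7, 'b': 6, 'm': 1, 'n': 12}
d['d'] = 3 → {'s': 6, 'y': 7, 'b': 6, 'm': 1, 'n': 12, 'd': 3}
d['s']+d['b'] = 6+6 = 12

12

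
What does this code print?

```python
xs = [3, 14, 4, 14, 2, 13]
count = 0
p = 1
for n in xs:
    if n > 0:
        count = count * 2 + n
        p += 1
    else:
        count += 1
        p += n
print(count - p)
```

418

n=3: >0, count = 0*2+3 = 3; p=2
n=14: >0, count = 3*2+14 = 20; p=3
n=4: >0, count = 20*2+4 = 44; p=4
n=14: >0, count = 44*2+14 = 102; p=5
n=2: >0, count = 102*2+2 = 206; p=6
n=13: >0, count = 206*2+13 = 425; p=7
count-p = 425-7 = 418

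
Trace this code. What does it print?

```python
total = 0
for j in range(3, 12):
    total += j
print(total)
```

63

j=3: total = 0+3 = 3
j=4: total = 3+4 = 7
j=5: total = 7+5 = 12
j=6: total = 12+6 = 18
j=7: total = 18+7 = 25
j=8: total = 25+8 = 33
j=9: total = 33+9 = 42
j=10: total = 42+10 = 52
j=11: total = 52+11 = 63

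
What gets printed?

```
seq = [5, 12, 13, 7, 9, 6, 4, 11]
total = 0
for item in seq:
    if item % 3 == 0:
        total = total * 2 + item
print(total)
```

item=5: not %3==0
item=12: %3==0, total = 0*2+12 = 12
item=13: not %3==0
item=7: not %3==0
item=9: %3==0, total = 12*2+9 = 33
item=6: %3==0, total = 33*2+6 = 72
item=4: not %3==0
item=11: not %3==0

72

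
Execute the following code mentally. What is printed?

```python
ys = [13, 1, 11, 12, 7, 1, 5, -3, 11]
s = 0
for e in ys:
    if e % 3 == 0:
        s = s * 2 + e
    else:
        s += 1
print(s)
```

e=13: not %3==0, s = 0+1 = 1
e=1: not %3==0, s = 1+1 = 2
e=11: not %3==0, s = 2+1 = 3
e=12: %3==0, s = 3*2+12 = 18
e=7: not %3==0, s = 18+1 = 19
e=1: not %3==0, s = 19+1 = 20
e=5: not %3==0, s = 20+1 = 21
e=-3: %3==0, s = 21*2+(-3) = 39
e=11: not %3==0, s = 39+1 = 40

40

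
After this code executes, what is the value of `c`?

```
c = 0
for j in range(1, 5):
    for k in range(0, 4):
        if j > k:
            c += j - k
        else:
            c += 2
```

j=1,k=0: 1>0, c = 0+1 = 1
j=1,k=1: not 1>1, c = 1+2 = 3
j=1,k=2: not 1>2, c = 3+2 = 5
j=1,k=3: not 1>3, c = 5+2 = 7
j=2,k=0: 2>0, c = 7+2 = 9
j=2,k=1: 2>1, c = 9+1 = 10
j=2,k=2: not 2>2, c = 10+2 = 12
j=2,k=3: not 2>3, c = 12+2 = 14
j=3,k=0: 3>0, c = 14+3 = 17
j=3,k=1: 3>1, c = 17+2 = 19
j=3,k=2: 3>2, c = 19+1 = 20
j=3,k=3: not 3>3, c = 20+2 = 22
j=4,k=0: 4>0, c = 22+4 = 26
j=4,k=1: 4>1, c = 26+3 = 29
j=4,k=2: 4>2, c = 29+2 = 31
j=4,k=3: 4>3, c = 31+1 = 32

32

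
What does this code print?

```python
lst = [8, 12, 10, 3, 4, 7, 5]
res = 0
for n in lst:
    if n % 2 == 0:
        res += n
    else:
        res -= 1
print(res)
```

31

n=8: even, res = 0+8 = 8
n=12: even, res = 8+12 = 20
n=10: even, res = 20+10 = 30
n=3: not even, res = 30-1 = 29
n=4: even, res = 29+4 = 33
n=7: not even, res = 33-1 = 32
n=5: not even, res = 32-1 = 31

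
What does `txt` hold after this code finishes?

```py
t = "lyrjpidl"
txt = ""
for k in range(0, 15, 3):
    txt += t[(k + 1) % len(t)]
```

k=0: add t[1]='y' → 'y'
k=3: add t[4]='p' → 'yp'
k=6: add t[7]='l' → 'ypl'
k=9: add t[2]='r' → 'yplr'
k=12: add t[5]='i' → 'yplri'

'yplri'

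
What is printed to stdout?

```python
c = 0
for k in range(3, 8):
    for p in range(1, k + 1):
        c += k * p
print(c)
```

455

k=3,p=1: c = 0+3 = 3
k=3,p=2: c = 3+6 = 9
k=3,p=3: c = 9+9 = 18
k=4,p=1: c = 18+4 = 22
k=4,p=2: c = 22+8 = 30
k=4,p=3: c = 30+12 = 42
k=4,p=4: c = 42+16 = 58
k=5,p=1: c = 58+5 = 63
k=5,p=2: c = 63+10 = 73
k=5,p=3: c = 73+15 = 88
k=5,p=4: c = 88+20 = 108
k=5,p=5: c = 108+25 = 133
k=6,p=1: c = 133+6 = 139
k=6,p=2: c = 139+12 = 151
k=6,p=3: c = 151+18 = 169
k=6,p=4: c = 169+24 = 193
k=6,p=5: c = 193+30 = 223
k=6,p=6: c = 223+36 = 259
k=7,p=1: c = 259+7 = 266
k=7,p=2: c = 266+14 = 280
k=7,p=3: c = 280+21 = 301
k=7,p=4: c = 301+28 = 329
k=7,p=5: c = 329+35 = 364
k=7,p=6: c = 364+42 = 406
k=7,p=7: c = 406+49 = 455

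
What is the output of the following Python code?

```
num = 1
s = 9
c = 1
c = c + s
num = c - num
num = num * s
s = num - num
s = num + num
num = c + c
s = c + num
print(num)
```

20

c = 1+9 = 10
num = 10-1 = 9
num = 9*9 = 81
s = 81-81 = 0
s = 81+81 = 162
num = 10+10 = 20
s = 10+20 = 30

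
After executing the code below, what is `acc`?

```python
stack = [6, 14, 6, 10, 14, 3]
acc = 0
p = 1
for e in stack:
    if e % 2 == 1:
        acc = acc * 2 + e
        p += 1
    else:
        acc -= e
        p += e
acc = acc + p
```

-45

e=6: not odd, acc = 0-6 = -6; p=7
e=14: not odd, acc = (-6)-14 = -20; p=21
e=6: not odd, acc = (-20)-6 = -26; p=27
e=10: not odd, acc = (-26)-10 = -36; p=37
e=14: not odd, acc = (-36)-14 = -50; p=51
e=3: odd, acc = (-50)*2+3 = -97; p=52
acc+p = (-97)+52 = -45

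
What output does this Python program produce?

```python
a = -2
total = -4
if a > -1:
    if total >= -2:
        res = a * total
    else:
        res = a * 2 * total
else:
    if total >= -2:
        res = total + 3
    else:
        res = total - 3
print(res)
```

a=-2, total=-4
a > -1 is False; total >= -2 is False
→ res = total - 3 = -7

-7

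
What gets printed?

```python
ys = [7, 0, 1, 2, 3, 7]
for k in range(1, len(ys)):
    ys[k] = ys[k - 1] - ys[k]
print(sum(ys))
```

k=1: ys[1] = 7-0 = 7 → [7, 7, 1, 2, 3, 7]
k=2: ys[2] = 7-1 = 6 → [7, 7, 6, 2, 3, 7]
k=3: ys[3] = 6-2 = 4 → [7, 7, 6, 4, 3, 7]
k=4: ys[4] = 4-3 = 1 → [7, 7, 6, 4, 1, 7]
k=5: ys[5] = 1-7 = -6 → [7, 7, 6, 4, 1, -6]
sum = 19

19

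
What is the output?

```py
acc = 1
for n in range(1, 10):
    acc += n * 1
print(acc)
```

n=1: acc = 1+1*1 = 2
n=2: acc = 2+2*1 = 4
n=3: acc = 4+3*1 = 7
n=4: acc = 7+4*1 = 11
n=5: acc = 11+5*1 = 16
n=6: acc = 16+6*1 = 22
n=7: acc = 22+7*1 = 29
n=8: acc = 29+8*1 = 37
n=9: acc = 37+9*1 = 46

46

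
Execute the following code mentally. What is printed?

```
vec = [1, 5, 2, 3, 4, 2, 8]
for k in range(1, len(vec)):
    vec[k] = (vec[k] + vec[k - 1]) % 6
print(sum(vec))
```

17

k=1: vec[1] = (5+1)%6 = 0 → [1, 0, 2, 3, 4, 2, 8]
k=2: vec[2] = (2+0)%6 = 2 → [1, 0, 2, 3, 4, 2, 8]
k=3: vec[3] = (3+2)%6 = 5 → [1, 0, 2, 5, 4, 2, 8]
k=4: vec[4] = (4+5)%6 = 3 → [1, 0, 2, 5, 3, 2, 8]
k=5: vec[5] = (2+3)%6 = 5 → [1, 0, 2, 5, 3, 5, 8]
k=6: vec[6] = (8+5)%6 = 1 → [1, 0, 2, 5, 3, 5, 1]
sum = 17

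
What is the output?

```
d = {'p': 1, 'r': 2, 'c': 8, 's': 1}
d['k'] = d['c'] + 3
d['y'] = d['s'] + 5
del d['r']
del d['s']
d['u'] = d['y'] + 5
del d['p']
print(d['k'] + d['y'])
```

d['k'] = d['c']+3 = 11 → {'p': 1, 'r': 2, 'c': 8, 's': 1, 'k': 11}
d['y'] = d['s']+5 = 6 → {'p': 1, 'r': 2, 'c': 8, 's': 1, 'k': 11, 'y': 6}
del 'r' → {'p': 1, 'c': 8, 's': 1, 'k': 11, 'y': 6}
del 's' → {'p': 1, 'c': 8, 'k': 11, 'y': 6}
d['u'] = d['y']+5 = 11 → {'p': 1, 'c': 8, 'k': 11, 'y': 6, 'u': 11}
del 'p' → {'c': 8, 'k': 11, 'y': 6, 'u': 11}
d['k']+d['y'] = 11+6 = 17

17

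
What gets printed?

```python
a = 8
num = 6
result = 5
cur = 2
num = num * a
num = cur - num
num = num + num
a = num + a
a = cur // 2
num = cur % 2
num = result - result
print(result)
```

num = 6*8 = 48
num = 2-48 = -46
num = (-46)+(-46) = -92
a = (-92)+8 = -84
a = 2//2 = 1
num = 2%2 = 0
num = 5-5 = 0

5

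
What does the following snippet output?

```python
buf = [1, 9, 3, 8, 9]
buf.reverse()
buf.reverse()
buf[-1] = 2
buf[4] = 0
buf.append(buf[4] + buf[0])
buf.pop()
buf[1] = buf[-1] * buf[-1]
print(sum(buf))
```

12

reverse → [9, 8, 3, 9, 1]
reverse → [1, 9, 3, 8, 9]
buf[-1] = 2 → [1, 9, 3, 8, 2]
buf[4] = 0 → [1, 9, 3, 8, 0]
append buf[4]+buf[0] = 0+1 = 1 → [1, 9, 3, 8, 0, 1]
pop() removes 1 → [1, 9, 3, 8, 0]
buf[1] = buf[-1]*buf[-1] = 0*0 = 0 → [1, 0, 3, 8, 0]
sum = 12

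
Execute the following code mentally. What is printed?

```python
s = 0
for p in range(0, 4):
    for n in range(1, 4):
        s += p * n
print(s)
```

36

p=0,n=1: s = 0+0 = 0
p=0,n=2: s = 0+0 = 0
p=0,n=3: s = 0+0 = 0
p=1,n=1: s = 0+1 = 1
p=1,n=2: s = 1+2 = 3
p=1,n=3: s = 3+3 = 6
p=2,n=1: s = 6+2 = 8
p=2,n=2: s = 8+4 = 12
p=2,n=3: s = 12+6 = 18
p=3,n=1: s = 18+3 = 21
p=3,n=2: s = 21+6 = 27
p=3,n=3: s = 27+9 = 36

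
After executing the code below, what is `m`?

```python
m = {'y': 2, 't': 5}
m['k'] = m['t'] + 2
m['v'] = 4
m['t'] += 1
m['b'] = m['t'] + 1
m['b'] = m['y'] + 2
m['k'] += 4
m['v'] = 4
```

m['k'] = m['t']+2 = 7 → {'y': 2, 't': 5, 'k': 7}
m['v'] = 4 → {'y': 2, 't': 5, 'k': 7, 'v': 4}
m['t'] = 5+1 = 6 → {'y': 2, 't': 6, 'k': 7, 'v': 4}
m['b'] = m['t']+1 = 7 → {'y': 2, 't': 6, 'k': 7, 'v': 4, 'b': 7}
m['b'] = m['y']+2 = 4 → {'y': 2, 't': 6, 'k': 7, 'v': 4, 'b': 4}
m['k'] = 7+4 = 11 → {'y': 2, 't': 6, 'k': 11, 'v': 4, 'b': 4}
m['v'] = 4 → {'y': 2, 't': 6, 'k': 11, 'v': 4, 'b': 4}

{'y': 2, 't': 6, 'k': 11, 'v': 4, 'b': 4}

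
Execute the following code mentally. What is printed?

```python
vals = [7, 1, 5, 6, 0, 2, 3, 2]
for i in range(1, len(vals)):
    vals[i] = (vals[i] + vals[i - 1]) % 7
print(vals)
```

i=1: vals[1] = (1+7)%7 = 1 → [7, 1, 5, 6, 0, 2, 3, 2]
i=2: vals[2] = (5+1)%7 = 6 → [7, 1, 6, 6, 0, 2, 3, 2]
i=3: vals[3] = (6+6)%7 = 5 → [7, 1, 6, 5, 0, 2, 3, 2]
i=4: vals[4] = (0+5)%7 = 5 → [7, 1, 6, 5, 5, 2, 3, 2]
i=5: vals[5] = (2+5)%7 = 0 → [7, 1, 6, 5, 5, 0, 3, 2]
i=6: vals[6] = (3+0)%7 = 3 → [7, 1, 6, 5, 5, 0, 3, 2]
i=7: vals[7] = (2+3)%7 = 5 → [7, 1, 6, 5, 5, 0, 3, 5]

[7, 1, 6, 5, 5, 0, 3, 5]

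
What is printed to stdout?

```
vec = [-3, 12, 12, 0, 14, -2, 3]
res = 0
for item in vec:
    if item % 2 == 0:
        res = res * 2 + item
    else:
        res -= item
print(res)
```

item=-3: not even, res = 0-(-3) = 3
item=12: even, res = 3*2+12 = 18
item=12: even, res = 18*2+12 = 48
item=0: even, res = 48*2+0 = 96
item=14: even, res = 96*2+14 = 206
item=-2: even, res = 206*2+(-2) = 410
item=3: not even, res = 410-3 = 407

407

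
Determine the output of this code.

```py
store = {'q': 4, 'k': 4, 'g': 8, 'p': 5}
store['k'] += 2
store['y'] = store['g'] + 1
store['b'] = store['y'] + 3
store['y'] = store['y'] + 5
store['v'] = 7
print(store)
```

store['k'] = 4+2 = 6 → {'q': 4, 'k': 6, 'g': 8, 'p': 5}
store['y'] = store['g']+1 = 9 → {'q': 4, 'k': 6, 'g': 8, 'p': 5, 'y': 9}
store['b'] = store['y']+3 = 12 → {'q': 4, 'k': 6, 'g': 8, 'p': 5, 'y': 9, 'b': 12}
store['y'] = store['y']+5 = 14 → {'q': 4, 'k': 6, 'g': 8, 'p': 5, 'y': 14, 'b': 12}
store['v'] = 7 → {'q': 4, 'k': 6, 'g': 8, 'p': 5, 'y': 14, 'b': 12, 'v': 7}

{'q': 4, 'k': 6, 'g': 8, 'p': 5, 'y': 14, 'b': 12, 'v': 7}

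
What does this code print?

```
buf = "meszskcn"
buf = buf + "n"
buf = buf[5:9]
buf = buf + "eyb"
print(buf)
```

+ 'n' → 'meszskcnn'
slice [5:9] → 'kcnn'
+ 'eyb' → 'kcnneyb'

kcnneyb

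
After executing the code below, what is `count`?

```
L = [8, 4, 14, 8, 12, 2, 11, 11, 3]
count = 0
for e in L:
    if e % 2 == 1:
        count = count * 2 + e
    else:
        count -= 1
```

e=8: not odd, count = 0-1 = -1
e=4: not odd, count = (-1)-1 = -2
e=14: not odd, count = (-2)-1 = -3
e=8: not odd, count = (-3)-1 = -4
e=12: not odd, count = (-4)-1 = -5
e=2: not odd, count = (-5)-1 = -6
e=11: odd, count = (-6)*2+11 = -1
e=11: odd, count = (-1)*2+11 = 9
e=3: odd, count = 9*2+3 = 21

21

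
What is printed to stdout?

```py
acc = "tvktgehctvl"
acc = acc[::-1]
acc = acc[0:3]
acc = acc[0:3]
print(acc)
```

lvt

reverse → 'lvtchegtkvt'
slice [0:3] → 'lvt'
slice [0:3] → 'lvt'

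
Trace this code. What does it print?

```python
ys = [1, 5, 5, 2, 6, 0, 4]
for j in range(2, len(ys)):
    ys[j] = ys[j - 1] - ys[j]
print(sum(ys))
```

j=2: ys[2] = 5-5 = 0 → [1, 5, 0, 2, 6, 0, 4]
j=3: ys[3] = 0-2 = -2 → [1, 5, 0, -2, 6, 0, 4]
j=4: ys[4] = (-2)-6 = -8 → [1, 5, 0, -2, -8, 0, 4]
j=5: ys[5] = (-8)-0 = -8 → [1, 5, 0, -2, -8, -8, 4]
j=6: ys[6] = (-8)-4 = -12 → [1, 5, 0, -2, -8, -8, -12]
sum = -24

-24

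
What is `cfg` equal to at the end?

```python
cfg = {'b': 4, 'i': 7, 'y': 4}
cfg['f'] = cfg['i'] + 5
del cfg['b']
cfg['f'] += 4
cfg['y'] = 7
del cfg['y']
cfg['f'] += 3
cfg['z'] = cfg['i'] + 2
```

cfg['f'] = cfg['i']+5 = 12 → {'b': 4, 'i': 7, 'y': 4, 'f': 12}
del 'b' → {'i': 7, 'y': 4, 'f': 12}
cfg['f'] = 12+4 = 16 → {'i': 7, 'y': 4, 'f': 16}
cfg['y'] = 7 → {'i': 7, 'y': 7, 'f': 16}
del 'y' → {'i': 7, 'f': 16}
cfg['f'] = 16+3 = 19 → {'i': 7, 'f': 19}
cfg['z'] = cfg['i']+2 = 9 → {'i': 7, 'f': 19, 'z': 9}

{'i': 7, 'f': 19, 'z': 9}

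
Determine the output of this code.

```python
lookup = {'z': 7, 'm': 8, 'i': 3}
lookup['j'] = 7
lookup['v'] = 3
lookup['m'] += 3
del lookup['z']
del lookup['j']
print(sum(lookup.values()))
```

lookup['j'] = 7 → {'z': 7, 'm': 8, 'i': 3, 'j': 7}
lookup['v'] = 3 → {'z': 7, 'm': 8, 'i': 3, 'j': 7, 'v': 3}
lookup['m'] = 8+3 = 11 → {'z': 7, 'm': 11, 'i': 3, 'j': 7, 'v': 3}
del 'z' → {'m': 11, 'i': 3, 'j': 7, 'v': 3}
del 'j' → {'m': 11, 'i': 3, 'v': 3}
sum of values = 17

17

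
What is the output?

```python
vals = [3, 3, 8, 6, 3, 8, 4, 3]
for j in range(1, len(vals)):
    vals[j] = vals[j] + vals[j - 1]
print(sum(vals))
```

170

j=1: vals[1] = 3+3 = 6 → [3, 6, 8, 6, 3, 8, 4, 3]
j=2: vals[2] = 8+6 = 14 → [3, 6, 14, 6, 3, 8, 4, 3]
j=3: vals[3] = 6+14 = 20 → [3, 6, 14, 20, 3, 8, 4, 3]
j=4: vals[4] = 3+20 = 23 → [3, 6, 14, 20, 23, 8, 4, 3]
j=5: vals[5] = 8+23 = 31 → [3, 6, 14, 20, 23, 31, 4, 3]
j=6: vals[6] = 4+31 = 35 → [3, 6, 14, 20, 23, 31, 35, 3]
j=7: vals[7] = 3+35 = 38 → [3, 6, 14, 20, 23, 31, 35, 38]
sum = 170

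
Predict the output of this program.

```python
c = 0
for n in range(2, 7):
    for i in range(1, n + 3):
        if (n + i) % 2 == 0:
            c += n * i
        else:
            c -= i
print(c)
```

n=2,i=1: odd sum, c = 0-1 = -1
n=2,i=2: even sum, c = (-1)+4 = 3
n=2,i=3: odd sum, c = 3-3 = 0
n=2,i=4: even sum, c = 0+8 = 8
n=3,i=1: even sum, c = 8+3 = 11
n=3,i=2: odd sum, c = 11-2 = 9
n=3,i=3: even sum, c = 9+9 = 18
n=3,i=4: odd sum, c = 18-4 = 14
n=3,i=5: even sum, c = 14+15 = 29
n=4,i=1: odd sum, c = 29-1 = 28
n=4,i=2: even sum, c = 28+8 = 36
n=4,i=3: odd sum, c = 36-3 = 33
n=4,i=4: even sum, c = 33+16 = 49
n=4,i=5: odd sum, c = 49-5 = 44
n=4,i=6: even sum, c = 44+24 = 68
n=5,i=1: even sum, c = 68+5 = 73
n=5,i=2: odd sum, c = 73-2 = 71
n=5,i=3: even sum, c = 71+15 = 86
n=5,i=4: odd sum, c = 86-4 = 82
n=5,i=5: even sum, c = 82+25 = 107
n=5,i=6: odd sum, c = 107-6 = 101
n=5,i=7: even sum, c = 101+35 = 136
n=6,i=1: odd sum, c = 136-1 = 135
n=6,i=2: even sum, c = 135+12 = 147
n=6,i=3: odd sum, c = 147-3 = 144
n=6,i=4: even sum, c = 144+24 = 168
n=6,i=5: odd sum, c = 168-5 = 163
n=6,i=6: even sum, c = 163+36 = 199
n=6,i=7: odd sum, c = 199-7 = 192
n=6,i=8: even sum, c = 192+48 = 240

240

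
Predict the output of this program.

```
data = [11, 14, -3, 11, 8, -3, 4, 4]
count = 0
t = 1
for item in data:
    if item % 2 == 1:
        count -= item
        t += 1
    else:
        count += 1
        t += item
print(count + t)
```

item=11: odd, count = 0-11 = -11; t=2
item=14: not odd, count = (-11)+1 = -10; t=16
item=-3: odd, count = (-10)-(-3) = -7; t=17
item=11: odd, count = (-7)-11 = -18; t=18
item=8: not odd, count = (-18)+1 = -17; t=26
item=-3: odd, count = (-17)-(-3) = -14; t=27
item=4: not odd, count = (-14)+1 = -13; t=31
item=4: not odd, count = (-13)+1 = -12; t=35
count+t = (-12)+35 = 23

23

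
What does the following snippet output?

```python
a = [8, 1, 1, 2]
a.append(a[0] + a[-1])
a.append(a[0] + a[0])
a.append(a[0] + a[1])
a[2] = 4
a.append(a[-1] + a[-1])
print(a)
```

[8, 1, 4, 2, 10, 16, 9, 18]

append a[0]+a[-1] = 8+2 = 10 → [8, 1, 1, 2, 10]
append a[0]+a[0] = 8+8 = 16 → [8, 1, 1, 2, 10, 16]
append a[0]+a[1] = 8+1 = 9 → [8, 1, 1, 2, 10, 16, 9]
a[2] = 4 → [8, 1, 4, 2, 10, 16, 9]
append a[-1]+a[-1] = 9+9 = 18 → [8, 1, 4, 2, 10, 16, 9, 18]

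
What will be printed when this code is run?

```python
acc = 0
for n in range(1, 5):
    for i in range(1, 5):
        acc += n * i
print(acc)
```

100

n=1,i=1: acc = 0+1 = 1
n=1,i=2: acc = 1+2 = 3
n=1,i=3: acc = 3+3 = 6
n=1,i=4: acc = 6+4 = 10
n=2,i=1: acc = 10+2 = 12
n=2,i=2: acc = 12+4 = 16
n=2,i=3: acc = 16+6 = 22
n=2,i=4: acc = 22+8 = 30
n=3,i=1: acc = 30+3 = 33
n=3,i=2: acc = 33+6 = 39
n=3,i=3: acc = 39+9 = 48
n=3,i=4: acc = 48+12 = 60
n=4,i=1: acc = 60+4 = 64
n=4,i=2: acc = 64+8 = 72
n=4,i=3: acc = 72+12 = 84
n=4,i=4: acc = 84+16 = 100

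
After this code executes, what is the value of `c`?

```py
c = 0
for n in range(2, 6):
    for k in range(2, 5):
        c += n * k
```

126

n=2,k=2: c = 0+4 = 4
n=2,k=3: c = 4+6 = 10
n=2,k=4: c = 10+8 = 18
n=3,k=2: c = 18+6 = 24
n=3,k=3: c = 24+9 = 33
n=3,k=4: c = 33+12 = 45
n=4,k=2: c = 45+8 = 53
n=4,k=3: c = 53+12 = 65
n=4,k=4: c = 65+16 = 81
n=5,k=2: c = 81+10 = 91
n=5,k=3: c = 91+15 = 106
n=5,k=4: c = 106+20 = 126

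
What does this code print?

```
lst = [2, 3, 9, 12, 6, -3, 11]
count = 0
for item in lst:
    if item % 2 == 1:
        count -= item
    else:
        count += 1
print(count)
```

item=2: not odd, count = 0+1 = 1
item=3: odd, count = 1-3 = -2
item=9: odd, count = (-2)-9 = -11
item=12: not odd, count = (-11)+1 = -10
item=6: not odd, count = (-10)+1 = -9
item=-3: odd, count = (-9)-(-3) = -6
item=11: odd, count = (-6)-11 = -17

-17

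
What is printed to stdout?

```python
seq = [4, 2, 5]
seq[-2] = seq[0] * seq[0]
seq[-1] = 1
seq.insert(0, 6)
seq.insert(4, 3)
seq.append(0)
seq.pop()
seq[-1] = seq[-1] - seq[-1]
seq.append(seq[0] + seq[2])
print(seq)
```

[6, 4, 16, 1, 0, 22]

seq[-2] = seq[0]*seq[0] = 4*4 = 16 → [4, 16, 5]
seq[-1] = 1 → [4, 16, 1]
insert 6 at 0 → [6, 4, 16, 1]
insert 3 at 4 → [6, 4, 16, 1, 3]
append 0 → [6, 4, 16, 1, 3, 0]
pop() removes 0 → [6, 4, 16, 1, 3]
seq[-1] = seq[-1]-seq[-1] = 3-3 = 0 → [6, 4, 16, 1, 0]
append seq[0]+seq[2] = 6+16 = 22 → [6, 4, 16, 1, 0, 22]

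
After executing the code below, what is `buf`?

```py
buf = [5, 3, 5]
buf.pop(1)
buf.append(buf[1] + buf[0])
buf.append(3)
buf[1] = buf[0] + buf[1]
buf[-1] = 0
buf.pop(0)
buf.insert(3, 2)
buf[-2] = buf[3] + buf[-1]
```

[10, 10, 4, 2]

pop(1) removes 3 → [5, 5]
append buf[1]+buf[0] = 5+5 = 10 → [5, 5, 10]
append 3 → [5, 5, 10, 3]
buf[1] = buf[0]+buf[1] = 5+5 = 10 → [5, 10, 10, 3]
buf[-1] = 0 → [5, 10, 10, 0]
pop(0) removes 5 → [10, 10, 0]
insert 2 at 3 → [10, 10, 0, 2]
buf[-2] = buf[3]+buf[-1] = 2+2 = 4 → [10, 10, 4, 2]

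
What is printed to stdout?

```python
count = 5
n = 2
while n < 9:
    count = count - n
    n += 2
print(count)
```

n=2: count = 5-2 = 3
n=4: count = 3-4 = -1
n=6: count = (-1)-6 = -7
n=8: count = (-7)-8 = -15

-15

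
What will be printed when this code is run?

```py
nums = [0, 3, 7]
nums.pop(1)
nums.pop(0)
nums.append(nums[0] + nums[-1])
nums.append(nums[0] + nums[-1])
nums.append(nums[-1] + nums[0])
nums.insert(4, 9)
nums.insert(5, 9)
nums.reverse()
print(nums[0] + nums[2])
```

37

pop(1) removes 3 → [0, 7]
pop(0) removes 0 → [7]
append nums[0]+nums[-1] = 7+7 = 14 → [7, 14]
append nums[0]+nums[-1] = 7+14 = 21 → [7, 14, 21]
append nums[-1]+nums[0] = 21+7 = 28 → [7, 14, 21, 28]
insert 9 at 4 → [7, 14, 21, 28, 9]
insert 9 at 5 → [7, 14, 21, 28, 9, 9]
reverse → [9, 9, 28, 21, 14, 7]
nums[0]+nums[2] = 9+28 = 37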